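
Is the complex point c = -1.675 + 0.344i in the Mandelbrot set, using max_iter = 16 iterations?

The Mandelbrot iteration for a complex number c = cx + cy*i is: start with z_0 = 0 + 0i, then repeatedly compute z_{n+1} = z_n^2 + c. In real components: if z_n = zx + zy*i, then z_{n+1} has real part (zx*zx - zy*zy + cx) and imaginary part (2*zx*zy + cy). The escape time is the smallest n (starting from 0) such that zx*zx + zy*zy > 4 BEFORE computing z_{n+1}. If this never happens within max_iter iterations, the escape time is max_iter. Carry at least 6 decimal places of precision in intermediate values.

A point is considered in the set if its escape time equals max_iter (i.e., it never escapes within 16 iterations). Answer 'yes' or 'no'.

z_0 = 0 + 0i, c = -1.6750 + 0.3440i
Iter 1: z = -1.6750 + 0.3440i, |z|^2 = 2.9240
Iter 2: z = 1.0123 + -0.8084i, |z|^2 = 1.6782
Iter 3: z = -1.3038 + -1.2927i, |z|^2 = 3.3708
Iter 4: z = -1.6461 + 3.7147i, |z|^2 = 16.5089
Escaped at iteration 4

Answer: no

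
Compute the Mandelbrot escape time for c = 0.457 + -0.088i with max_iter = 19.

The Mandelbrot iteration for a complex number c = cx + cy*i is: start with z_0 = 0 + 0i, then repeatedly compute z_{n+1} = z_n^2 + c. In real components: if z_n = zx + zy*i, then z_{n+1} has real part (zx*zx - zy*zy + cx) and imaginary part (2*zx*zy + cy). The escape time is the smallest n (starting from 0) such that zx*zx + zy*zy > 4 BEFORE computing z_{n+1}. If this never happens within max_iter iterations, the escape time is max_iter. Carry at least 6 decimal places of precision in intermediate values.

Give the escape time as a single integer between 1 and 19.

z_0 = 0 + 0i, c = 0.4570 + -0.0880i
Iter 1: z = 0.4570 + -0.0880i, |z|^2 = 0.2166
Iter 2: z = 0.6581 + -0.1684i, |z|^2 = 0.4615
Iter 3: z = 0.8617 + -0.3097i, |z|^2 = 0.8385
Iter 4: z = 1.1037 + -0.6217i, |z|^2 = 1.6047
Iter 5: z = 1.2885 + -1.4604i, |z|^2 = 3.7931
Iter 6: z = -0.0155 + -3.8516i, |z|^2 = 14.8347
Escaped at iteration 6

Answer: 6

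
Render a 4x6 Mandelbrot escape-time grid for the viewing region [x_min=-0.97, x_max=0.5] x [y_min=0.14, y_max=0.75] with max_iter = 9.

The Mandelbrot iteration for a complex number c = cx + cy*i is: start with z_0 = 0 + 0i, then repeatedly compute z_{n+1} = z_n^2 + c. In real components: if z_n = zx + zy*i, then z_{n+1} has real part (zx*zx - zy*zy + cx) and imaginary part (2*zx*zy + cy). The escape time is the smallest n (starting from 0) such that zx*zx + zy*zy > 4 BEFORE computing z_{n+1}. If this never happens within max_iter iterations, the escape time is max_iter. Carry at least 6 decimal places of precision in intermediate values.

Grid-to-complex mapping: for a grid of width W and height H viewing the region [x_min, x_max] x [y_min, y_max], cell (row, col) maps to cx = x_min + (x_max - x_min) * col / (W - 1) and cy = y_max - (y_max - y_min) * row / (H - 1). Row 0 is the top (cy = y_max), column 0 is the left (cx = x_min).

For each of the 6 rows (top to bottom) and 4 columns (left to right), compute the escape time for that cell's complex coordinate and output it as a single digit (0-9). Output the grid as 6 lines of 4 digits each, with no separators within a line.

(row=0, col=0): c = -0.9700 + 0.7500i → escape time 4
(row=0, col=1): c = -0.4800 + 0.7500i → escape time 6
(row=0, col=2): c = 0.0100 + 0.7500i → escape time 9
(row=0, col=3): c = 0.5000 + 0.7500i → escape time 3
(row=1, col=0): c = -0.9700 + 0.6280i → escape time 4
(row=1, col=1): c = -0.4800 + 0.6280i → escape time 9
(row=1, col=2): c = 0.0100 + 0.6280i → escape time 9
(row=1, col=3): c = 0.5000 + 0.6280i → escape time 4
(row=2, col=0): c = -0.9700 + 0.5060i → escape time 5
(row=2, col=1): c = -0.4800 + 0.5060i → escape time 9
(row=2, col=2): c = 0.0100 + 0.5060i → escape time 9
(row=2, col=3): c = 0.5000 + 0.5060i → escape time 5
(row=3, col=0): c = -0.9700 + 0.3840i → escape time 7
(row=3, col=1): c = -0.4800 + 0.3840i → escape time 9
(row=3, col=2): c = 0.0100 + 0.3840i → escape time 9
(row=3, col=3): c = 0.5000 + 0.3840i → escape time 5
(row=4, col=0): c = -0.9700 + 0.2620i → escape time 9
(row=4, col=1): c = -0.4800 + 0.2620i → escape time 9
(row=4, col=2): c = 0.0100 + 0.2620i → escape time 9
(row=4, col=3): c = 0.5000 + 0.2620i → escape time 5
(row=5, col=0): c = -0.9700 + 0.1400i → escape time 9
(row=5, col=1): c = -0.4800 + 0.1400i → escape time 9
(row=5, col=2): c = 0.0100 + 0.1400i → escape time 9
(row=5, col=3): c = 0.5000 + 0.1400i → escape time 5

Answer: 4693
4994
5995
7995
9995
9995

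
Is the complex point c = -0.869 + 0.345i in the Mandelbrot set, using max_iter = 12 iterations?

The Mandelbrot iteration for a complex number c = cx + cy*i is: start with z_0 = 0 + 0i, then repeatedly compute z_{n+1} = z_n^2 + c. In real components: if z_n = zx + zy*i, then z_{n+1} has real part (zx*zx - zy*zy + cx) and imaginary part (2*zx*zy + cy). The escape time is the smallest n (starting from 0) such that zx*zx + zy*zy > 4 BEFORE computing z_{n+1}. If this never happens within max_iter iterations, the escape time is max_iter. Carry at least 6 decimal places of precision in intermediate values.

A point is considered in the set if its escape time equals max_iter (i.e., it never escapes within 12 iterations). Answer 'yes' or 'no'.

z_0 = 0 + 0i, c = -0.8690 + 0.3450i
Iter 1: z = -0.8690 + 0.3450i, |z|^2 = 0.8742
Iter 2: z = -0.2329 + -0.2546i, |z|^2 = 0.1191
Iter 3: z = -0.8796 + 0.4636i, |z|^2 = 0.9886
Iter 4: z = -0.3102 + -0.4705i, |z|^2 = 0.3176
Iter 5: z = -0.9942 + 0.6369i, |z|^2 = 1.3940
Iter 6: z = -0.2863 + -0.9214i, |z|^2 = 0.9310
Iter 7: z = -1.6360 + 0.8726i, |z|^2 = 3.4381
Iter 8: z = 1.0462 + -2.5102i, |z|^2 = 7.3959
Escaped at iteration 8

Answer: no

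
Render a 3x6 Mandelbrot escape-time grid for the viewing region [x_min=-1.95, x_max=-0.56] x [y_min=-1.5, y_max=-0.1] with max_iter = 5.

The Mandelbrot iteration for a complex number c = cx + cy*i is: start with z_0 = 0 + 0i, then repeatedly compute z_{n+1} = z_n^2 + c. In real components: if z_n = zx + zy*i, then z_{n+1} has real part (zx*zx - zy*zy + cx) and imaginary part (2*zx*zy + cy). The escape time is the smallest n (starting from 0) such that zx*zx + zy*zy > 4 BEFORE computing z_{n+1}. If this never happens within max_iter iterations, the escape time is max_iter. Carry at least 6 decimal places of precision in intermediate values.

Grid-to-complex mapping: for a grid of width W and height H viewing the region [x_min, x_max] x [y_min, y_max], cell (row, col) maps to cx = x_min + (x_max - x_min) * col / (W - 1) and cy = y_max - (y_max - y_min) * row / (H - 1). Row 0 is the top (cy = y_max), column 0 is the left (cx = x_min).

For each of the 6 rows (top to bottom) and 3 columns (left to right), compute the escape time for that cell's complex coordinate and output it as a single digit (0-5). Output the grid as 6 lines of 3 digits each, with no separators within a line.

(row=0, col=0): c = -1.9500 + -0.1000i → escape time 4
(row=0, col=1): c = -1.2550 + -0.1000i → escape time 5
(row=0, col=2): c = -0.5600 + -0.1000i → escape time 5
(row=1, col=0): c = -1.9500 + -0.3800i → escape time 2
(row=1, col=1): c = -1.2550 + -0.3800i → escape time 5
(row=1, col=2): c = -0.5600 + -0.3800i → escape time 5
(row=2, col=0): c = -1.9500 + -0.6600i → escape time 1
(row=2, col=1): c = -1.2550 + -0.6600i → escape time 3
(row=2, col=2): c = -0.5600 + -0.6600i → escape time 5
(row=3, col=0): c = -1.9500 + -0.9400i → escape time 1
(row=3, col=1): c = -1.2550 + -0.9400i → escape time 3
(row=3, col=2): c = -0.5600 + -0.9400i → escape time 4
(row=4, col=0): c = -1.9500 + -1.2200i → escape time 1
(row=4, col=1): c = -1.2550 + -1.2200i → escape time 2
(row=4, col=2): c = -0.5600 + -1.2200i → escape time 3
(row=5, col=0): c = -1.9500 + -1.5000i → escape time 1
(row=5, col=1): c = -1.2550 + -1.5000i → escape time 2
(row=5, col=2): c = -0.5600 + -1.5000i → escape time 2

Answer: 455
255
135
134
123
122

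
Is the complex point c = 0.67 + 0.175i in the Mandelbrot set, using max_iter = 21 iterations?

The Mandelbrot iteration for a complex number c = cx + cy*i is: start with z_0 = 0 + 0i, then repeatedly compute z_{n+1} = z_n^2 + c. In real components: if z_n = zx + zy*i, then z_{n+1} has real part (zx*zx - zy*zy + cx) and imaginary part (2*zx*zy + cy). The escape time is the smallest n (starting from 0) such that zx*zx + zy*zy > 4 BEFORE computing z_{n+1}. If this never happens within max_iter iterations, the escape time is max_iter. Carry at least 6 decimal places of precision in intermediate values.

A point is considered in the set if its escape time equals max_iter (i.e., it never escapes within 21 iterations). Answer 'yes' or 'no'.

z_0 = 0 + 0i, c = 0.6700 + 0.1750i
Iter 1: z = 0.6700 + 0.1750i, |z|^2 = 0.4795
Iter 2: z = 1.0883 + 0.4095i, |z|^2 = 1.3520
Iter 3: z = 1.6867 + 1.0663i, |z|^2 = 3.9818
Iter 4: z = 2.3778 + 3.7719i, |z|^2 = 19.8815
Escaped at iteration 4

Answer: no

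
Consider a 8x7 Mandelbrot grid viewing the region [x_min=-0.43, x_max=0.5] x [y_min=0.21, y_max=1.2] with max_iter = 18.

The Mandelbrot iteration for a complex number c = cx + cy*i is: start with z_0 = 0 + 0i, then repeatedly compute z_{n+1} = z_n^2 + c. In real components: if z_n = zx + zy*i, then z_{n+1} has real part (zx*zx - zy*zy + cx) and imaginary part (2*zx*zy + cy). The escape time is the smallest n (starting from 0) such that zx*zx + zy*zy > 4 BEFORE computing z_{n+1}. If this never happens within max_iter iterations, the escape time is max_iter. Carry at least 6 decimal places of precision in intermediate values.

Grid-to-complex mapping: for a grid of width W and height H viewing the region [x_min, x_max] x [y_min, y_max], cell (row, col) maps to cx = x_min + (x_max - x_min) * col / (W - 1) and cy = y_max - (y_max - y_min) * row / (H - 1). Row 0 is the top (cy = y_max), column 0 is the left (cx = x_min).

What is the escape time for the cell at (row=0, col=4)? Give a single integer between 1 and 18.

z_0 = 0 + 0i, c = 0.1014 + 1.2000i
Iter 1: z = 0.1014 + 1.2000i, |z|^2 = 1.4503
Iter 2: z = -1.3283 + 1.4434i, |z|^2 = 3.8478
Iter 3: z = -0.2177 + -2.6346i, |z|^2 = 6.9883
Escaped at iteration 3

Answer: 3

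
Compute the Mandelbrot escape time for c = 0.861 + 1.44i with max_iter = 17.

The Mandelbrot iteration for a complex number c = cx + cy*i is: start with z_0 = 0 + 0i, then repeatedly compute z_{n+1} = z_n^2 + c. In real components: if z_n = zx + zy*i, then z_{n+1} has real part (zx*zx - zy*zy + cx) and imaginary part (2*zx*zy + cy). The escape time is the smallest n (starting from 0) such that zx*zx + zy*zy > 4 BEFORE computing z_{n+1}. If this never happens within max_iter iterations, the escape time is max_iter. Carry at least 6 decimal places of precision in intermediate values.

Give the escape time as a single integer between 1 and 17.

z_0 = 0 + 0i, c = 0.8610 + 1.4400i
Iter 1: z = 0.8610 + 1.4400i, |z|^2 = 2.8149
Iter 2: z = -0.4713 + 3.9197i, |z|^2 = 15.5860
Escaped at iteration 2

Answer: 2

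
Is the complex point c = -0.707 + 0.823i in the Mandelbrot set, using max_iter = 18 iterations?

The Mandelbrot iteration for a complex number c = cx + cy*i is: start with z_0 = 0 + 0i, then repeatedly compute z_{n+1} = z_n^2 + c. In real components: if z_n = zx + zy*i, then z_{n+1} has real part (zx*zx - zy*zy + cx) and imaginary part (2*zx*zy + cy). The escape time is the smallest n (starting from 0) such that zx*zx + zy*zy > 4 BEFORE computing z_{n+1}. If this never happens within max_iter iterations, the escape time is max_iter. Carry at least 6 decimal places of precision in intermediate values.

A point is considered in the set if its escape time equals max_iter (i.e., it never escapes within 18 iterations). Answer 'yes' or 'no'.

z_0 = 0 + 0i, c = -0.7070 + 0.8230i
Iter 1: z = -0.7070 + 0.8230i, |z|^2 = 1.1772
Iter 2: z = -0.8845 + -0.3407i, |z|^2 = 0.8984
Iter 3: z = -0.0408 + 1.4257i, |z|^2 = 2.0344
Iter 4: z = -2.7380 + 0.7067i, |z|^2 = 7.9962
Escaped at iteration 4

Answer: no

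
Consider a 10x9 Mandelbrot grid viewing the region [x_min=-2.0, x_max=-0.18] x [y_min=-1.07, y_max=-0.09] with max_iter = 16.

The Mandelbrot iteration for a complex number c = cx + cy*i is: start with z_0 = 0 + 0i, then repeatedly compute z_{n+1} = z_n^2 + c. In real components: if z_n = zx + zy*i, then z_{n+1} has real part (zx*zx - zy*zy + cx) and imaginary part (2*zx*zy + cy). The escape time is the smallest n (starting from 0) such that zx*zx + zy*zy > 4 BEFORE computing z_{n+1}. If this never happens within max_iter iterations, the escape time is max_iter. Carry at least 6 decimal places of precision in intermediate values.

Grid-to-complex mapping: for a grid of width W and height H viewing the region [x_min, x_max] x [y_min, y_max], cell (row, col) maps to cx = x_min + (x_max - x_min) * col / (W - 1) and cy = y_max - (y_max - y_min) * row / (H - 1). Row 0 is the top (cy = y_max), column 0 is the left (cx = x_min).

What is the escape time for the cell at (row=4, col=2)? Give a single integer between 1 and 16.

Answer: 3

Derivation:
z_0 = 0 + 0i, c = -1.5956 + -0.5800i
Iter 1: z = -1.5956 + -0.5800i, |z|^2 = 2.8822
Iter 2: z = 0.6138 + 1.2708i, |z|^2 = 1.9918
Iter 3: z = -2.8338 + 0.9802i, |z|^2 = 8.9912
Escaped at iteration 3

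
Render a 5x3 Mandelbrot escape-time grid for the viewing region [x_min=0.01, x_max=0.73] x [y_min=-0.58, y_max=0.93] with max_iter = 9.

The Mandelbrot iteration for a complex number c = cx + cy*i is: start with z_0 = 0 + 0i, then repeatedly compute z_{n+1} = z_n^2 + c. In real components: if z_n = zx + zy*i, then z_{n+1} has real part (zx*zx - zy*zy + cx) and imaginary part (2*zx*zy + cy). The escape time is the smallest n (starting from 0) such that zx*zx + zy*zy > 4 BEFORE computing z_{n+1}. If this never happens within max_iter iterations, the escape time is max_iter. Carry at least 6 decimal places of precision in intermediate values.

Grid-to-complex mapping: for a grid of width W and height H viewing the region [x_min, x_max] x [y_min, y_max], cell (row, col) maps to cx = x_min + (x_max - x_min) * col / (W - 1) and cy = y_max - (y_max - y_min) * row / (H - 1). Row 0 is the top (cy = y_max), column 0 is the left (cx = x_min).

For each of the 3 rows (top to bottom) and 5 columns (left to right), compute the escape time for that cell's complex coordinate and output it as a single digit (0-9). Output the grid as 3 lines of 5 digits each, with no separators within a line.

(row=0, col=0): c = 0.0100 + 0.9300i → escape time 7
(row=0, col=1): c = 0.1900 + 0.9300i → escape time 4
(row=0, col=2): c = 0.3700 + 0.9300i → escape time 3
(row=0, col=3): c = 0.5500 + 0.9300i → escape time 3
(row=0, col=4): c = 0.7300 + 0.9300i → escape time 2
(row=1, col=0): c = 0.0100 + 0.1750i → escape time 9
(row=1, col=1): c = 0.1900 + 0.1750i → escape time 9
(row=1, col=2): c = 0.3700 + 0.1750i → escape time 9
(row=1, col=3): c = 0.5500 + 0.1750i → escape time 4
(row=1, col=4): c = 0.7300 + 0.1750i → escape time 3
(row=2, col=0): c = 0.0100 + -0.5800i → escape time 9
(row=2, col=1): c = 0.1900 + -0.5800i → escape time 9
(row=2, col=2): c = 0.3700 + -0.5800i → escape time 9
(row=2, col=3): c = 0.5500 + -0.5800i → escape time 4
(row=2, col=4): c = 0.7300 + -0.5800i → escape time 3

Answer: 74332
99943
99943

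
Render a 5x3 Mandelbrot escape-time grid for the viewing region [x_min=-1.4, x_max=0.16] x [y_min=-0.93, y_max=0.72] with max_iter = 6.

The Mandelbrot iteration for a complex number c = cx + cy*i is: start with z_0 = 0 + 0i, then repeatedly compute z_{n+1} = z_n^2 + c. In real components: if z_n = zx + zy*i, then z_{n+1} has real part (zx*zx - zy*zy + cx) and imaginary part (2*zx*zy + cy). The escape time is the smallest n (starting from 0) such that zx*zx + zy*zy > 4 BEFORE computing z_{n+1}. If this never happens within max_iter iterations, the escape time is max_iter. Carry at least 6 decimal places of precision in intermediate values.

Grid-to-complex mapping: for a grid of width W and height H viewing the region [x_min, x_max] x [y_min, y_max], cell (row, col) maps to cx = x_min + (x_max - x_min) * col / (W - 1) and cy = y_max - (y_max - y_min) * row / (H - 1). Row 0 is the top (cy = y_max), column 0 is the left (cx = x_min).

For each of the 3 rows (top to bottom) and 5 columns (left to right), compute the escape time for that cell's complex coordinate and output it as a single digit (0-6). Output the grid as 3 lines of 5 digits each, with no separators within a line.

Answer: 34666
66666
33464

Derivation:
(row=0, col=0): c = -1.4000 + 0.7200i → escape time 3
(row=0, col=1): c = -1.0100 + 0.7200i → escape time 4
(row=0, col=2): c = -0.6200 + 0.7200i → escape time 6
(row=0, col=3): c = -0.2300 + 0.7200i → escape time 6
(row=0, col=4): c = 0.1600 + 0.7200i → escape time 6
(row=1, col=0): c = -1.4000 + -0.1050i → escape time 6
(row=1, col=1): c = -1.0100 + -0.1050i → escape time 6
(row=1, col=2): c = -0.6200 + -0.1050i → escape time 6
(row=1, col=3): c = -0.2300 + -0.1050i → escape time 6
(row=1, col=4): c = 0.1600 + -0.1050i → escape time 6
(row=2, col=0): c = -1.4000 + -0.9300i → escape time 3
(row=2, col=1): c = -1.0100 + -0.9300i → escape time 3
(row=2, col=2): c = -0.6200 + -0.9300i → escape time 4
(row=2, col=3): c = -0.2300 + -0.9300i → escape time 6
(row=2, col=4): c = 0.1600 + -0.9300i → escape time 4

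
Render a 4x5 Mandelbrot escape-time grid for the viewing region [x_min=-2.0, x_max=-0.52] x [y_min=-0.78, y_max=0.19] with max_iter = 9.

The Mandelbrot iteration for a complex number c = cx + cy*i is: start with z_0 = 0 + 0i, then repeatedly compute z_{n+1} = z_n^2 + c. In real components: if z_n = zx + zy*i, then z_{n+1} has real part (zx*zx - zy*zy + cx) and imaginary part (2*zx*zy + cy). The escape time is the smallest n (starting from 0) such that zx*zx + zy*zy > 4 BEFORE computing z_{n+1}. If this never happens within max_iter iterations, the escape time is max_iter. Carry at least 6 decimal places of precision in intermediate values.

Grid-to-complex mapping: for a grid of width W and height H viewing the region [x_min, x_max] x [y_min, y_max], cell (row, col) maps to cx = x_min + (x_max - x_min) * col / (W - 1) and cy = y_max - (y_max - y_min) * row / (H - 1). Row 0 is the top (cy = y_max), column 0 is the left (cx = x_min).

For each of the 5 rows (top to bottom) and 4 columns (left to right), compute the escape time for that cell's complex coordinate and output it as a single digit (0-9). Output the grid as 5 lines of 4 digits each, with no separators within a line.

(row=0, col=0): c = -2.0000 + 0.1900i → escape time 1
(row=0, col=1): c = -1.5067 + 0.1900i → escape time 5
(row=0, col=2): c = -1.0133 + 0.1900i → escape time 9
(row=0, col=3): c = -0.5200 + 0.1900i → escape time 9
(row=1, col=0): c = -2.0000 + -0.0525i → escape time 1
(row=1, col=1): c = -1.5067 + -0.0525i → escape time 8
(row=1, col=2): c = -1.0133 + -0.0525i → escape time 9
(row=1, col=3): c = -0.5200 + -0.0525i → escape time 9
(row=2, col=0): c = -2.0000 + -0.2950i → escape time 1
(row=2, col=1): c = -1.5067 + -0.2950i → escape time 5
(row=2, col=2): c = -1.0133 + -0.2950i → escape time 9
(row=2, col=3): c = -0.5200 + -0.2950i → escape time 9
(row=3, col=0): c = -2.0000 + -0.5375i → escape time 1
(row=3, col=1): c = -1.5067 + -0.5375i → escape time 3
(row=3, col=2): c = -1.0133 + -0.5375i → escape time 5
(row=3, col=3): c = -0.5200 + -0.5375i → escape time 9
(row=4, col=0): c = -2.0000 + -0.7800i → escape time 1
(row=4, col=1): c = -1.5067 + -0.7800i → escape time 3
(row=4, col=2): c = -1.0133 + -0.7800i → escape time 3
(row=4, col=3): c = -0.5200 + -0.7800i → escape time 6

Answer: 1599
1899
1599
1359
1336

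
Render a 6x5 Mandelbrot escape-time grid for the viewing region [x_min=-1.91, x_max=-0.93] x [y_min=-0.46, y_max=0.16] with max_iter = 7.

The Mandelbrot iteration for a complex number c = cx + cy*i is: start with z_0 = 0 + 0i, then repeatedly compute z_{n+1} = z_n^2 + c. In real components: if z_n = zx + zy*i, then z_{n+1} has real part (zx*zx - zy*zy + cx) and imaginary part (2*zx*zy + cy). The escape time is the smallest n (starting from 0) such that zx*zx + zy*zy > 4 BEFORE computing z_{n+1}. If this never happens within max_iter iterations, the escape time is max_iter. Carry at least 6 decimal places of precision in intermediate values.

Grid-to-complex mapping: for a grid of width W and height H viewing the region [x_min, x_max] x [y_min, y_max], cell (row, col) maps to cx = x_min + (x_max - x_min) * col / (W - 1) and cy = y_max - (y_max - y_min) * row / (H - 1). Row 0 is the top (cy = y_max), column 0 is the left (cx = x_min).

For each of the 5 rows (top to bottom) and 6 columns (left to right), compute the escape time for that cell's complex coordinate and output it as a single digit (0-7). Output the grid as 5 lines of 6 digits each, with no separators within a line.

(row=0, col=0): c = -1.9100 + 0.1600i → escape time 4
(row=0, col=1): c = -1.7140 + 0.1600i → escape time 4
(row=0, col=2): c = -1.5180 + 0.1600i → escape time 5
(row=0, col=3): c = -1.3220 + 0.1600i → escape time 7
(row=0, col=4): c = -1.1260 + 0.1600i → escape time 7
(row=0, col=5): c = -0.9300 + 0.1600i → escape time 7
(row=1, col=0): c = -1.9100 + 0.0050i → escape time 7
(row=1, col=1): c = -1.7140 + 0.0050i → escape time 7
(row=1, col=2): c = -1.5180 + 0.0050i → escape time 7
(row=1, col=3): c = -1.3220 + 0.0050i → escape time 7
(row=1, col=4): c = -1.1260 + 0.0050i → escape time 7
(row=1, col=5): c = -0.9300 + 0.0050i → escape time 7
(row=2, col=0): c = -1.9100 + -0.1500i → escape time 4
(row=2, col=1): c = -1.7140 + -0.1500i → escape time 4
(row=2, col=2): c = -1.5180 + -0.1500i → escape time 6
(row=2, col=3): c = -1.3220 + -0.1500i → escape time 7
(row=2, col=4): c = -1.1260 + -0.1500i → escape time 7
(row=2, col=5): c = -0.9300 + -0.1500i → escape time 7
(row=3, col=0): c = -1.9100 + -0.3050i → escape time 3
(row=3, col=1): c = -1.7140 + -0.3050i → escape time 4
(row=3, col=2): c = -1.5180 + -0.3050i → escape time 5
(row=3, col=3): c = -1.3220 + -0.3050i → escape time 7
(row=3, col=4): c = -1.1260 + -0.3050i → escape time 7
(row=3, col=5): c = -0.9300 + -0.3050i → escape time 7
(row=4, col=0): c = -1.9100 + -0.4600i → escape time 2
(row=4, col=1): c = -1.7140 + -0.4600i → escape time 3
(row=4, col=2): c = -1.5180 + -0.4600i → escape time 3
(row=4, col=3): c = -1.3220 + -0.4600i → escape time 4
(row=4, col=4): c = -1.1260 + -0.4600i → escape time 5
(row=4, col=5): c = -0.9300 + -0.4600i → escape time 6

Answer: 445777
777777
446777
345777
233456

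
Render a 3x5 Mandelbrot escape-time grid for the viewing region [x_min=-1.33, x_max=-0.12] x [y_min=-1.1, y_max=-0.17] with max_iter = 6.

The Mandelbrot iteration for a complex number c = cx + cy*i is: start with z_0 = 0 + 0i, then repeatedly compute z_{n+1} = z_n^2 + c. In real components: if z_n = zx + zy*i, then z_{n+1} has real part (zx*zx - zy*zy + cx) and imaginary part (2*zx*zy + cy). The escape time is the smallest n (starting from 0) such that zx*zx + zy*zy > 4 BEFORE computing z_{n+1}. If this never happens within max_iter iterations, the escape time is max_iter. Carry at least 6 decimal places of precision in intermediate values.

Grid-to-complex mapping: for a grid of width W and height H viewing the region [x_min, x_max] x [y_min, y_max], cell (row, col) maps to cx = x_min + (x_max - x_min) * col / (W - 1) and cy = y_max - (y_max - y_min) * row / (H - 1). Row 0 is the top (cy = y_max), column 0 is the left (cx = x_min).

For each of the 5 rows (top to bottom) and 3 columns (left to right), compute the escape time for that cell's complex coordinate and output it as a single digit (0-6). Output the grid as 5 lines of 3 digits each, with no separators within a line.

Answer: 666
666
366
346
335

Derivation:
(row=0, col=0): c = -1.3300 + -0.1700i → escape time 6
(row=0, col=1): c = -0.7250 + -0.1700i → escape time 6
(row=0, col=2): c = -0.1200 + -0.1700i → escape time 6
(row=1, col=0): c = -1.3300 + -0.4025i → escape time 6
(row=1, col=1): c = -0.7250 + -0.4025i → escape time 6
(row=1, col=2): c = -0.1200 + -0.4025i → escape time 6
(row=2, col=0): c = -1.3300 + -0.6350i → escape time 3
(row=2, col=1): c = -0.7250 + -0.6350i → escape time 6
(row=2, col=2): c = -0.1200 + -0.6350i → escape time 6
(row=3, col=0): c = -1.3300 + -0.8675i → escape time 3
(row=3, col=1): c = -0.7250 + -0.8675i → escape time 4
(row=3, col=2): c = -0.1200 + -0.8675i → escape time 6
(row=4, col=0): c = -1.3300 + -1.1000i → escape time 3
(row=4, col=1): c = -0.7250 + -1.1000i → escape time 3
(row=4, col=2): c = -0.1200 + -1.1000i → escape time 5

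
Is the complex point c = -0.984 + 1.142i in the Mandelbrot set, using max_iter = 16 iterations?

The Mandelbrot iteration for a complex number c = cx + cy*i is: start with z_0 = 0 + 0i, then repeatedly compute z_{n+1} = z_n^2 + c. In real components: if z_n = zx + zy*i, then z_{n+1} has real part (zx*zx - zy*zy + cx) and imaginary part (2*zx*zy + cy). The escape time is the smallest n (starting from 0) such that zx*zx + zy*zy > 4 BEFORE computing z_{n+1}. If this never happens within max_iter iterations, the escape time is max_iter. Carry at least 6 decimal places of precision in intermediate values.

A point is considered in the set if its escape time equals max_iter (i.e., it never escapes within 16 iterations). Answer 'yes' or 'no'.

z_0 = 0 + 0i, c = -0.9840 + 1.1420i
Iter 1: z = -0.9840 + 1.1420i, |z|^2 = 2.2724
Iter 2: z = -1.3199 + -1.1055i, |z|^2 = 2.9642
Iter 3: z = -0.4639 + 4.0602i, |z|^2 = 16.7004
Escaped at iteration 3

Answer: no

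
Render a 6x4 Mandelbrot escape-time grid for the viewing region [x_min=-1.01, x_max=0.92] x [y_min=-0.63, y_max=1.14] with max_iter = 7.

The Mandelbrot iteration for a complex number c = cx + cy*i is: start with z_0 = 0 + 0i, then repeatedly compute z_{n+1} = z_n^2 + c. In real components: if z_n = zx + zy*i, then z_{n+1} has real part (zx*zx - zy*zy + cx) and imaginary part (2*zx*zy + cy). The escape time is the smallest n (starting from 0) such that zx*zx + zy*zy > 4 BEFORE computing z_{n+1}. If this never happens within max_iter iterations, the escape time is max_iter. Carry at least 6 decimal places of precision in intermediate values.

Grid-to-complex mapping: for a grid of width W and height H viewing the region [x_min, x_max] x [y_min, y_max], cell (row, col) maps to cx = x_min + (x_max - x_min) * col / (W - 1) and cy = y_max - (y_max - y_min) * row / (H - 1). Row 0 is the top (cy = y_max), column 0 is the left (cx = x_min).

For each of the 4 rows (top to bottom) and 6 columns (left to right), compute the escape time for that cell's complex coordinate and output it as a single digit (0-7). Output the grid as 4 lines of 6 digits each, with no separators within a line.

(row=0, col=0): c = -1.0100 + 1.1400i → escape time 3
(row=0, col=1): c = -0.6240 + 1.1400i → escape time 3
(row=0, col=2): c = -0.2380 + 1.1400i → escape time 4
(row=0, col=3): c = 0.1480 + 1.1400i → escape time 3
(row=0, col=4): c = 0.5340 + 1.1400i → escape time 2
(row=0, col=5): c = 0.9200 + 1.1400i → escape time 2
(row=1, col=0): c = -1.0100 + 0.5500i → escape time 5
(row=1, col=1): c = -0.6240 + 0.5500i → escape time 7
(row=1, col=2): c = -0.2380 + 0.5500i → escape time 7
(row=1, col=3): c = 0.1480 + 0.5500i → escape time 7
(row=1, col=4): c = 0.5340 + 0.5500i → escape time 4
(row=1, col=5): c = 0.9200 + 0.5500i → escape time 2
(row=2, col=0): c = -1.0100 + -0.0400i → escape time 7
(row=2, col=1): c = -0.6240 + -0.0400i → escape time 7
(row=2, col=2): c = -0.2380 + -0.0400i → escape time 7
(row=2, col=3): c = 0.1480 + -0.0400i → escape time 7
(row=2, col=4): c = 0.5340 + -0.0400i → escape time 5
(row=2, col=5): c = 0.9200 + -0.0400i → escape time 3
(row=3, col=0): c = -1.0100 + -0.6300i → escape time 4
(row=3, col=1): c = -0.6240 + -0.6300i → escape time 7
(row=3, col=2): c = -0.2380 + -0.6300i → escape time 7
(row=3, col=3): c = 0.1480 + -0.6300i → escape time 7
(row=3, col=4): c = 0.5340 + -0.6300i → escape time 4
(row=3, col=5): c = 0.9200 + -0.6300i → escape time 2

Answer: 334322
577742
777753
477742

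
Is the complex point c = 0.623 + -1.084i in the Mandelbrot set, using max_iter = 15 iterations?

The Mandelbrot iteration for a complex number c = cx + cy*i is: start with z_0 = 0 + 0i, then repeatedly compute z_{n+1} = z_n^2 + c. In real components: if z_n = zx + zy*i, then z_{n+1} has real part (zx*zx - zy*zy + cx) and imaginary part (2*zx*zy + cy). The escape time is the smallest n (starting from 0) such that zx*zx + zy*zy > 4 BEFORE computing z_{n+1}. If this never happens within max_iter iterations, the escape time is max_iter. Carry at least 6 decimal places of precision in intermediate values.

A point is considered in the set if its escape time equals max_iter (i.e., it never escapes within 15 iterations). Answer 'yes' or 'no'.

z_0 = 0 + 0i, c = 0.6230 + -1.0840i
Iter 1: z = 0.6230 + -1.0840i, |z|^2 = 1.5632
Iter 2: z = -0.1639 + -2.4347i, |z|^2 = 5.9545
Escaped at iteration 2

Answer: no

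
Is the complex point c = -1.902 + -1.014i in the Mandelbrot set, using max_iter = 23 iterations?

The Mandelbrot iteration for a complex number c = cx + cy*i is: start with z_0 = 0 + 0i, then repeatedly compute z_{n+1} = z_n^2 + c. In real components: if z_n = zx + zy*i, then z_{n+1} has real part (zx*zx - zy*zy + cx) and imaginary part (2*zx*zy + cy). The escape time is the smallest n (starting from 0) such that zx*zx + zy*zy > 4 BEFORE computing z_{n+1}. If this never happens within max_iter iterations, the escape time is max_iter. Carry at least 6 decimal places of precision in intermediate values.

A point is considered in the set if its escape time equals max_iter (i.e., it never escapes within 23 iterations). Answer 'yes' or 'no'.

Answer: no

Derivation:
z_0 = 0 + 0i, c = -1.9020 + -1.0140i
Iter 1: z = -1.9020 + -1.0140i, |z|^2 = 4.6458
Escaped at iteration 1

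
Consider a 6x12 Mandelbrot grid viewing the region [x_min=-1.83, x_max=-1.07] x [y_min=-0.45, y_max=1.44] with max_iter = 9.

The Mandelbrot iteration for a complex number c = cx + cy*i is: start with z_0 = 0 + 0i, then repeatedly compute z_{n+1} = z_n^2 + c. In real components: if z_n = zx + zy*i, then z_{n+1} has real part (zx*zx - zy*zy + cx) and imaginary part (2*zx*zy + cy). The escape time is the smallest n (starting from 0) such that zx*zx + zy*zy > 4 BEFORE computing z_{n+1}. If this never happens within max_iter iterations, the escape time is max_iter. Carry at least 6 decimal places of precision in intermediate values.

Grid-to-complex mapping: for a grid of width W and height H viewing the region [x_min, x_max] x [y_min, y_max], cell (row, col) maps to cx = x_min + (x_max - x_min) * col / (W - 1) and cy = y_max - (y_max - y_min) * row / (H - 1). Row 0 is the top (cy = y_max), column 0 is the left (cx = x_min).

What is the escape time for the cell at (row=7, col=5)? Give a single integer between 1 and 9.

z_0 = 0 + 0i, c = -1.0700 + 0.2373i
Iter 1: z = -1.0700 + 0.2373i, |z|^2 = 1.2012
Iter 2: z = 0.0186 + -0.2705i, |z|^2 = 0.0735
Iter 3: z = -1.1428 + 0.2272i, |z|^2 = 1.3577
Iter 4: z = 0.1844 + -0.2820i, |z|^2 = 0.1136
Iter 5: z = -1.1155 + 0.1332i, |z|^2 = 1.2622
Iter 6: z = 0.1567 + -0.0600i, |z|^2 = 0.0282
Iter 7: z = -1.0491 + 0.2185i, |z|^2 = 1.1482
Iter 8: z = -0.0172 + -0.2211i, |z|^2 = 0.0492

Answer: 9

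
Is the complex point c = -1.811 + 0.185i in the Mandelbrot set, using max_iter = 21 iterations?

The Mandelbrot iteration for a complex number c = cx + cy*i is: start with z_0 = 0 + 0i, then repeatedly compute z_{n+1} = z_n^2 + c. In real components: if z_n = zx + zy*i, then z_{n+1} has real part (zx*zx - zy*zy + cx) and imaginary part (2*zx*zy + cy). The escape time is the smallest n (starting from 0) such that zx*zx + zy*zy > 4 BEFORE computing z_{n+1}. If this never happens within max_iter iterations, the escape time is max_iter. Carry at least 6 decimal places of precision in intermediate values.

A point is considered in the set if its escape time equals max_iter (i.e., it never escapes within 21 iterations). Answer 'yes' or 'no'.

z_0 = 0 + 0i, c = -1.8110 + 0.1850i
Iter 1: z = -1.8110 + 0.1850i, |z|^2 = 3.3139
Iter 2: z = 1.4345 + -0.4851i, |z|^2 = 2.2931
Iter 3: z = 0.0115 + -1.2067i, |z|^2 = 1.4562
Iter 4: z = -3.2669 + 0.1573i, |z|^2 = 10.6974
Escaped at iteration 4

Answer: no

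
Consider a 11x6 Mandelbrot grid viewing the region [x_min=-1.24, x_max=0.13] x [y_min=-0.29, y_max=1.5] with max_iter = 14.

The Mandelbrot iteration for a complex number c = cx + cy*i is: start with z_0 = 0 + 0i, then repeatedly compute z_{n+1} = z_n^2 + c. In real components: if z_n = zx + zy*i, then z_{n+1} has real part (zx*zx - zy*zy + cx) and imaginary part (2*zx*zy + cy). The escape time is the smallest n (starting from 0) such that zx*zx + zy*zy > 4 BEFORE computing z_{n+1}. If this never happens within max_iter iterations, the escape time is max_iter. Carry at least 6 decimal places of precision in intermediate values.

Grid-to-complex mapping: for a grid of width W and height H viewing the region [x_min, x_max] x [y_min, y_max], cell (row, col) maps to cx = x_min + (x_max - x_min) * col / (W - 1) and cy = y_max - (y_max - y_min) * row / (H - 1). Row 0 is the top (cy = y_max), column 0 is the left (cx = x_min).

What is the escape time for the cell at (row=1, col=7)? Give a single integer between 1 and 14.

Answer: 4

Derivation:
z_0 = 0 + 0i, c = -0.2810 + 1.1420i
Iter 1: z = -0.2810 + 1.1420i, |z|^2 = 1.3831
Iter 2: z = -1.5062 + 0.5002i, |z|^2 = 2.5188
Iter 3: z = 1.7375 + -0.3648i, |z|^2 = 3.1518
Iter 4: z = 2.6047 + -0.1256i, |z|^2 = 6.8001
Escaped at iteration 4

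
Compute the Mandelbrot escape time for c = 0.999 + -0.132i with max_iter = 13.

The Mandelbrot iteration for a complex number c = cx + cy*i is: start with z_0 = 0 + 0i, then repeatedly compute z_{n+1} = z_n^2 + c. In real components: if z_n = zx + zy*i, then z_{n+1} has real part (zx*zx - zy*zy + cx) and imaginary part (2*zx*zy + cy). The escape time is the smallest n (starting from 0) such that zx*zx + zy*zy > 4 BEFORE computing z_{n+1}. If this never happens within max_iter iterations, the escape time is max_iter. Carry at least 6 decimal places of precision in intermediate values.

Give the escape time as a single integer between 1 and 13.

Answer: 2

Derivation:
z_0 = 0 + 0i, c = 0.9990 + -0.1320i
Iter 1: z = 0.9990 + -0.1320i, |z|^2 = 1.0154
Iter 2: z = 1.9796 + -0.3957i, |z|^2 = 4.0753
Escaped at iteration 2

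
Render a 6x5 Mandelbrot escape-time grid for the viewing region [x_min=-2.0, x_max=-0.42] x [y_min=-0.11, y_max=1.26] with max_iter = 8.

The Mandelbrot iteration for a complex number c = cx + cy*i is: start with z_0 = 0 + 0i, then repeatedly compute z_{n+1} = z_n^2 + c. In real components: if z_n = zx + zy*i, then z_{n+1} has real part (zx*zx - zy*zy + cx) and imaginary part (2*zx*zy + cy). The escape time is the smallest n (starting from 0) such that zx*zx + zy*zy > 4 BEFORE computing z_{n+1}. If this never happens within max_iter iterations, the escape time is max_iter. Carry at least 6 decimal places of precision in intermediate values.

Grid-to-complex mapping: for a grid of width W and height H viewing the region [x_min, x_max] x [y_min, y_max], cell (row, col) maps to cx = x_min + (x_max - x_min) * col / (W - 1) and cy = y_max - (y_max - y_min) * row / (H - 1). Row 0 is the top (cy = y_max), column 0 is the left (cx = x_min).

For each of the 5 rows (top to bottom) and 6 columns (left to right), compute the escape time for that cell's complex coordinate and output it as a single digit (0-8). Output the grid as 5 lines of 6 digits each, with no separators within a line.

Answer: 112233
123345
133568
147888
158888

Derivation:
(row=0, col=0): c = -2.0000 + 1.2600i → escape time 1
(row=0, col=1): c = -1.6840 + 1.2600i → escape time 1
(row=0, col=2): c = -1.3680 + 1.2600i → escape time 2
(row=0, col=3): c = -1.0520 + 1.2600i → escape time 2
(row=0, col=4): c = -0.7360 + 1.2600i → escape time 3
(row=0, col=5): c = -0.4200 + 1.2600i → escape time 3
(row=1, col=0): c = -2.0000 + 0.9175i → escape time 1
(row=1, col=1): c = -1.6840 + 0.9175i → escape time 2
(row=1, col=2): c = -1.3680 + 0.9175i → escape time 3
(row=1, col=3): c = -1.0520 + 0.9175i → escape time 3
(row=1, col=4): c = -0.7360 + 0.9175i → escape time 4
(row=1, col=5): c = -0.4200 + 0.9175i → escape time 5
(row=2, col=0): c = -2.0000 + 0.5750i → escape time 1
(row=2, col=1): c = -1.6840 + 0.5750i → escape time 3
(row=2, col=2): c = -1.3680 + 0.5750i → escape time 3
(row=2, col=3): c = -1.0520 + 0.5750i → escape time 5
(row=2, col=4): c = -0.7360 + 0.5750i → escape time 6
(row=2, col=5): c = -0.4200 + 0.5750i → escape time 8
(row=3, col=0): c = -2.0000 + 0.2325i → escape time 1
(row=3, col=1): c = -1.6840 + 0.2325i → escape time 4
(row=3, col=2): c = -1.3680 + 0.2325i → escape time 7
(row=3, col=3): c = -1.0520 + 0.2325i → escape time 8
(row=3, col=4): c = -0.7360 + 0.2325i → escape time 8
(row=3, col=5): c = -0.4200 + 0.2325i → escape time 8
(row=4, col=0): c = -2.0000 + -0.1100i → escape time 1
(row=4, col=1): c = -1.6840 + -0.1100i → escape time 5
(row=4, col=2): c = -1.3680 + -0.1100i → escape time 8
(row=4, col=3): c = -1.0520 + -0.1100i → escape time 8
(row=4, col=4): c = -0.7360 + -0.1100i → escape time 8
(row=4, col=5): c = -0.4200 + -0.1100i → escape time 8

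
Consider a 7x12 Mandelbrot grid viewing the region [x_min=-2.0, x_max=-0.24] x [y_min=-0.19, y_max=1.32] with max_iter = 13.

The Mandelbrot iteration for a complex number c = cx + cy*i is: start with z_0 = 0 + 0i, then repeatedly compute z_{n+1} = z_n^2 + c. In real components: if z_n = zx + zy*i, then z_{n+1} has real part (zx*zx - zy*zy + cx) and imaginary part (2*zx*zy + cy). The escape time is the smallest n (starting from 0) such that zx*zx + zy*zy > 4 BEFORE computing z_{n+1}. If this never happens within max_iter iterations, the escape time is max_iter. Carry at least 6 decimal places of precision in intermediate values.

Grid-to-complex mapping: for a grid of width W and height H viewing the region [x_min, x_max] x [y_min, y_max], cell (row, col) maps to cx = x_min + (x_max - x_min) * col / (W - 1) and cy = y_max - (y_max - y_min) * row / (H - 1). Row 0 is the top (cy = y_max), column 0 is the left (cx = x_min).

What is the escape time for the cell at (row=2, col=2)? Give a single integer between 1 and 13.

z_0 = 0 + 0i, c = -1.4133 + 1.0455i
Iter 1: z = -1.4133 + 1.0455i, |z|^2 = 3.0905
Iter 2: z = -0.5088 + -1.9097i, |z|^2 = 3.9058
Iter 3: z = -4.8014 + 2.9888i, |z|^2 = 31.9861
Escaped at iteration 3

Answer: 3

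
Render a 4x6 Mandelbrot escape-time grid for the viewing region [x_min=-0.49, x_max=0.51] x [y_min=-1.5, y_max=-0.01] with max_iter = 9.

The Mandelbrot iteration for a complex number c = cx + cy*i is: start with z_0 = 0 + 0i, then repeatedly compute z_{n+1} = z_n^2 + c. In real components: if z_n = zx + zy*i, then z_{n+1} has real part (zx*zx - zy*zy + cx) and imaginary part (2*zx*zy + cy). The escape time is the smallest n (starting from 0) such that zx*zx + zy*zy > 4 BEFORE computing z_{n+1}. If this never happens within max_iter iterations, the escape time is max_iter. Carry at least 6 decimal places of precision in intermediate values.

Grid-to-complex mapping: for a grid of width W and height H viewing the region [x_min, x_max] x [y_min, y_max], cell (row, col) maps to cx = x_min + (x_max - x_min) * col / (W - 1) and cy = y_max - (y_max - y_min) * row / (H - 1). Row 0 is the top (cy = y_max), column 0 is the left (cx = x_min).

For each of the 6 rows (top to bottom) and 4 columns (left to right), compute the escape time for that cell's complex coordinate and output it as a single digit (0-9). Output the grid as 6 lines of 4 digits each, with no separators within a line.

Answer: 9995
9995
9994
4943
3322
2222

Derivation:
(row=0, col=0): c = -0.4900 + -0.0100i → escape time 9
(row=0, col=1): c = -0.1567 + -0.0100i → escape time 9
(row=0, col=2): c = 0.1767 + -0.0100i → escape time 9
(row=0, col=3): c = 0.5100 + -0.0100i → escape time 5
(row=1, col=0): c = -0.4900 + -0.3080i → escape time 9
(row=1, col=1): c = -0.1567 + -0.3080i → escape time 9
(row=1, col=2): c = 0.1767 + -0.3080i → escape time 9
(row=1, col=3): c = 0.5100 + -0.3080i → escape time 5
(row=2, col=0): c = -0.4900 + -0.6060i → escape time 9
(row=2, col=1): c = -0.1567 + -0.6060i → escape time 9
(row=2, col=2): c = 0.1767 + -0.6060i → escape time 9
(row=2, col=3): c = 0.5100 + -0.6060i → escape time 4
(row=3, col=0): c = -0.4900 + -0.9040i → escape time 4
(row=3, col=1): c = -0.1567 + -0.9040i → escape time 9
(row=3, col=2): c = 0.1767 + -0.9040i → escape time 4
(row=3, col=3): c = 0.5100 + -0.9040i → escape time 3
(row=4, col=0): c = -0.4900 + -1.2020i → escape time 3
(row=4, col=1): c = -0.1567 + -1.2020i → escape time 3
(row=4, col=2): c = 0.1767 + -1.2020i → escape time 2
(row=4, col=3): c = 0.5100 + -1.2020i → escape time 2
(row=5, col=0): c = -0.4900 + -1.5000i → escape time 2
(row=5, col=1): c = -0.1567 + -1.5000i → escape time 2
(row=5, col=2): c = 0.1767 + -1.5000i → escape time 2
(row=5, col=3): c = 0.5100 + -1.5000i → escape time 2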